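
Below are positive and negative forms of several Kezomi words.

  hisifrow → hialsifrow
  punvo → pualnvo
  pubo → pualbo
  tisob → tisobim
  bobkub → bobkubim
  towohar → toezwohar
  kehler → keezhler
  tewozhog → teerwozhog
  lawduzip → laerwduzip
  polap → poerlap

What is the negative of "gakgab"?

gakgabim

hisifrow and tisob both have last vowel 'o' yet inflect differently (hialsifrow, tisobim), so the last vowel is not what conditions the rule; the final letter is.
"gakgab" ends in -b. The stems ending in -b (tisob → tisobim, bobkub → bobkubim) add -im.
So gakgab → gakgabim.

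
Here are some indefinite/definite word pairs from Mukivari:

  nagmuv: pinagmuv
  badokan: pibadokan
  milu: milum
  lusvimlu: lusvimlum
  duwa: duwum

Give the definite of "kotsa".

"kotsa" ends in a vowel. The stems ending in a vowel (milu → milum, lusvimlu → lusvimlum, duwa → duwum) drop the final letter and add -um.
So kotsa → kotsum.

kotsum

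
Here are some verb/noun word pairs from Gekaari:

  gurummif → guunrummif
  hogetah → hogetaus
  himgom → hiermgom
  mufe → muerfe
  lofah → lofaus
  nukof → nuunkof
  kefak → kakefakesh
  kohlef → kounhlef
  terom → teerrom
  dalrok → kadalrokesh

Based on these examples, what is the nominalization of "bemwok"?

kabemwokesh

"bemwok" ends in -k. The stems ending in -k (dalrok → kadalrokesh, kefak → kakefakesh) add ka- … -esh around the stem.
So bemwok → kabemwokesh.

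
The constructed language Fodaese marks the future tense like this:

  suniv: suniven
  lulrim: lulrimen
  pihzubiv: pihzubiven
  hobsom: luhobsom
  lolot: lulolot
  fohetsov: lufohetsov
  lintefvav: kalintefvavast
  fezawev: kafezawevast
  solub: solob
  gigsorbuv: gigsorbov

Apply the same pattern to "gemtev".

"gemtev" has last vowel 'e'. The one such stem in the data (fezawev → kafezawevast) adds ka- … -ast around the stem, so the same rule applies.
So gemtev → kagemtevast.

kagemtevast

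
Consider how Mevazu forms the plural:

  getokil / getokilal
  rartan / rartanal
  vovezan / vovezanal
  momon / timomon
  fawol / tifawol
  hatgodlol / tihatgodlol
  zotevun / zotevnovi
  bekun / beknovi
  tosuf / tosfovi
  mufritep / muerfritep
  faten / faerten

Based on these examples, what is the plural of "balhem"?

"balhem" has last vowel 'e'. The stems whose last vowel is 'e' (mufritep → muerfritep, faten → faerten) insert -er- after the first vowel.
The other patterns: stems whose last vowel is 'a' or 'i' add -al; stems whose last vowel is 'o' add the prefix ti-; stems whose last vowel is 'u' delete the last vowel and add -ovi.
So balhem → baerlhem.

baerlhem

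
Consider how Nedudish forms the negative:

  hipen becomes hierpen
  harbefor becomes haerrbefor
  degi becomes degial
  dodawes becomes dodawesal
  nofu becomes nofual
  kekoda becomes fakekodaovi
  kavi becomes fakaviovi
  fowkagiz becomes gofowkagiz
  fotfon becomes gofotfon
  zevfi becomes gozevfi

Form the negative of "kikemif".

"kikemif" begins with k-. The stems beginning with k- (kekoda → fakekodaovi, kavi → fakaviovi) add fa- … -ovi around the stem.
The other patterns: stems beginning with h- insert -er- after the first vowel; stems beginning with d- or n- add -al; stems beginning with f- or z- add the prefix go-.
So kikemif → fakikemifovi.

fakikemifovi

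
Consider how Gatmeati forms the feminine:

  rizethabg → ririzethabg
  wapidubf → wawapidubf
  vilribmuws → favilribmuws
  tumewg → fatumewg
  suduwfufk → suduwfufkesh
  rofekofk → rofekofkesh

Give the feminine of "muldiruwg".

famuldiruwg

"muldiruwg" has second-to-last letter 'w'. The stems whose second-to-last letter is 'w' (vilribmuws → favilribmuws, tumewg → fatumewg) add the prefix fa-.
The other patterns: stems whose second-to-last letter is 'b' repeat the first consonant+vowel as a prefix; stems whose second-to-last letter is 'f' add -esh.
So muldiruwg → famuldiruwg.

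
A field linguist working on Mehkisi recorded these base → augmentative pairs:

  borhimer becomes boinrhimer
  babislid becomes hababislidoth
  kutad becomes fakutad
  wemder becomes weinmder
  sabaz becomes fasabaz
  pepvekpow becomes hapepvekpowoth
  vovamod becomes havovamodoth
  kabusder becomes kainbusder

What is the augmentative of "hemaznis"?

hahemaznisoth

kutad and vovamod both end in -d yet inflect differently (fakutad, havovamodoth), so the final letter is not what conditions the rule; the last vowel is.
"hemaznis" has last vowel 'i'. The one such stem in the data (babislid → hababislidoth) adds ha- … -oth around the stem, so the same rule applies.
The other patterns: stems whose last vowel is 'a' add the prefix fa-; stems whose last vowel is 'e' insert -in- after the first vowel.
So hemaznis → hahemaznisoth.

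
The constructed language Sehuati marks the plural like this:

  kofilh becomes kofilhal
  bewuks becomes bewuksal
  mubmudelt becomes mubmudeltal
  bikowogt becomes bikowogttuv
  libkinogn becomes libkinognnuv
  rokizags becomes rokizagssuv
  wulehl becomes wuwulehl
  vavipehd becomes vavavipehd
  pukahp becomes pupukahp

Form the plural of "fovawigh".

mubmudelt and bikowogt both end in -t yet inflect differently (mubmudeltal, bikowogttuv), so the final letter is not what conditions the rule; the second-to-last letter is.
"fovawigh" has second-to-last letter 'g'. The stems whose second-to-last letter is 'g' (bikowogt → bikowogttuv, libkinogn → libkinognnuv, rokizags → rokizagssuv) double the final consonant and add -uv.
The other patterns: stems whose second-to-last letter is 'k' or 'l' add -al; stems whose second-to-last letter is 'h' repeat the first consonant+vowel as a prefix.
So fovawigh → fovawighhuv.

fovawighhuv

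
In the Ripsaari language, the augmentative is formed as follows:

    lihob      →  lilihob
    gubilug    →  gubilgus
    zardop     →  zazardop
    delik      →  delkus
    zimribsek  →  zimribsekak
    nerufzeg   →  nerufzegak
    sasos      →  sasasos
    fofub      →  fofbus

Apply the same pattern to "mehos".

"mehos" has last vowel 'o'. The stems whose last vowel is 'o' (lihob → lilihob, zardop → zazardop, sasos → sasasos) repeat the first consonant+vowel as a prefix.
The other patterns: stems whose last vowel is 'e' add -ak; stems whose last vowel is 'i' or 'u' delete the last vowel and add -us.
So mehos → memehos.

memehos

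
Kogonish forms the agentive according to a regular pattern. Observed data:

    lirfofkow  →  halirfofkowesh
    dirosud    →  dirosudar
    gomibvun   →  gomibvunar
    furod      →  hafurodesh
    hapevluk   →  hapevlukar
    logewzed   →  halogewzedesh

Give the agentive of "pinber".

dirosud and logewzed both end in -d yet inflect differently (dirosudar, halogewzedesh), so the final letter is not what conditions the rule; the last vowel is.
"pinber" has last vowel 'e'. The one such stem in the data (logewzed → halogewzedesh) adds ha- … -esh around the stem, so the same rule applies.
The other pattern: stems whose last vowel is 'u' add -ar.
So pinber → hapinberesh.

hapinberesh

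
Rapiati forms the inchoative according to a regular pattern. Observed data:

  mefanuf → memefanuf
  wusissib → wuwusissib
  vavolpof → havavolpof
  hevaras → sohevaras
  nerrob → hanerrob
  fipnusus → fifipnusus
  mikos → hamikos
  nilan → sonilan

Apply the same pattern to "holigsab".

"holigsab" has last vowel 'a'. The stems whose last vowel is 'a' (nilan → sonilan, hevaras → sohevaras) add the prefix so-.
The other patterns: stems whose last vowel is 'o' add the prefix ha-; stems whose last vowel is 'i' or 'u' repeat the first consonant+vowel as a prefix.
So holigsab → soholigsab.

soholigsab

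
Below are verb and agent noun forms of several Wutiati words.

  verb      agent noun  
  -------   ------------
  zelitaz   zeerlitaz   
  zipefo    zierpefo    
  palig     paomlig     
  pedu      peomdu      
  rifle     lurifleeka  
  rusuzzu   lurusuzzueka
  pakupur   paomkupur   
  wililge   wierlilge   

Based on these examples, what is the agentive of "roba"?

lurobaeka

rusuzzu and pedu both end in -u yet inflect differently (lurusuzzueka, peomdu), so the final letter is not what conditions the rule; the first letter is.
"roba" begins with r-. The stems beginning with r- (rifle → lurifleeka, rusuzzu → lurusuzzueka) add lu- … -eka around the stem.
The other patterns: stems beginning with p- insert -om- after the first vowel; stems beginning with w- or z- insert -er- after the first vowel.
So roba → lurobaeka.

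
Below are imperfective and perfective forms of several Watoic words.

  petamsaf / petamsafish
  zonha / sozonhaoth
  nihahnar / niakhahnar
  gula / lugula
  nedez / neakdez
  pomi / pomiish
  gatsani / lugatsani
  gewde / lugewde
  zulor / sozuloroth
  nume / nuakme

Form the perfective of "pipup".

pomi and gatsani both end in -i yet inflect differently (pomiish, lugatsani), so the final letter is not what conditions the rule; the first letter is.
"pipup" begins with p-. The stems beginning with p- (petamsaf → petamsafish, pomi → pomiish) add -ish.
So pipup → pipupish.

pipupish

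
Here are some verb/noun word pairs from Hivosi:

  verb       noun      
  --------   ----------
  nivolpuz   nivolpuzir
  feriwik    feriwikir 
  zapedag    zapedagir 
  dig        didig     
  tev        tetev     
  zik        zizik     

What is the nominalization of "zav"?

zapedag and dig both end in -g yet inflect differently (zapedagir, didig), so the final letter is not what conditions the rule; the number of vowels is.
"zav" has 1 vowel. The stems with 1 vowel (dig → didig, tev → tetev, zik → zizik) repeat the first consonant+vowel as a prefix.
So zav → zazav.

zazav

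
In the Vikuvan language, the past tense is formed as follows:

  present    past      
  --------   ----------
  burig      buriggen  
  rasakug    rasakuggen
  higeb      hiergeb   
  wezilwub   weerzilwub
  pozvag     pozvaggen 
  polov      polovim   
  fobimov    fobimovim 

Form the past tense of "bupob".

buerpob

rasakug and wezilwub both have last vowel 'u' yet inflect differently (rasakuggen, weerzilwub), so the last vowel is not what conditions the rule; the final letter is.
"bupob" ends in -b. The stems ending in -b (higeb → hiergeb, wezilwub → weerzilwub) insert -er- after the first vowel.
The other patterns: stems ending in -v add -im; stems ending in -g double the final consonant and add -en.
So bupob → buerpob.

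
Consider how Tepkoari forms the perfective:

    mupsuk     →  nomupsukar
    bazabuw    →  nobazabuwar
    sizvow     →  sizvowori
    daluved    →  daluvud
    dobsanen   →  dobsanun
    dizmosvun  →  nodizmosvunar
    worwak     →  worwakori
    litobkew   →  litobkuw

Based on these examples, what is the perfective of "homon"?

homonori

litobkew and sizvow both end in -w yet inflect differently (litobkuw, sizvowori), so the final letter is not what conditions the rule; the last vowel is.
"homon" has last vowel 'o'. The one such stem in the data (sizvow → sizvowori) adds -ori, so the same rule applies.
The other patterns: stems whose last vowel is 'e' change the last vowel to 'u'; stems whose last vowel is 'u' add no- … -ar around the stem.
So homon → homonori.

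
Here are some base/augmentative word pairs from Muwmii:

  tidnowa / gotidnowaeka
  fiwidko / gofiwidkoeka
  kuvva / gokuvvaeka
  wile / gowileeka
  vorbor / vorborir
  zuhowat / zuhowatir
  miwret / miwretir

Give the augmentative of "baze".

fiwidko and vorbor both have last vowel 'o' yet inflect differently (gofiwidkoeka, vorborir), so the last vowel is not what conditions the rule; whether the stem ends in a vowel or a consonant is.
"baze" ends in a vowel. The stems ending in a vowel (tidnowa → gotidnowaeka, fiwidko → gofiwidkoeka, kuvva → gokuvvaeka) add go- … -eka around the stem.
The other pattern: stems ending in a consonant add -ir.
So baze → gobazeeka.

gobazeeka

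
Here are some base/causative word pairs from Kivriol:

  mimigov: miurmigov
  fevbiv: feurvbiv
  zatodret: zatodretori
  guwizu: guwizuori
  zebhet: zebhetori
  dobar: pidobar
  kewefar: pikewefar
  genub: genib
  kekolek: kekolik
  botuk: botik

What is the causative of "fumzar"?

"fumzar" ends in -r. The stems ending in -r (dobar → pidobar, kewefar → pikewefar) add the prefix pi-.
The other patterns: stems ending in -v insert -ur- after the first vowel; stems ending in -t or -u add -ori; stems ending in -b or -k change the last vowel to 'i'.
So fumzar → pifumzar.

pifumzar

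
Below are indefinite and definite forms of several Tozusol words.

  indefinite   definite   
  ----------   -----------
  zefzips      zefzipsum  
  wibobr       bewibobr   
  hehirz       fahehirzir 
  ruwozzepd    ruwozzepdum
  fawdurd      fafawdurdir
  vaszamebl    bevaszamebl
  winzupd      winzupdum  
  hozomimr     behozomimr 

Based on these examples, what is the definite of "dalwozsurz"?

fadalwozsurzir

winzupd and fawdurd both end in -d yet inflect differently (winzupdum, fafawdurdir), so the final letter is not what conditions the rule; the second-to-last letter is.
"dalwozsurz" has second-to-last letter 'r'. The stems whose second-to-last letter is 'r' (fawdurd → fafawdurdir, hehirz → fahehirzir) add fa- … -ir around the stem.
The other patterns: stems whose second-to-last letter is 'b' or 'm' add the prefix be-; stems whose second-to-last letter is 'p' add -um.
So dalwozsurz → fadalwozsurzir.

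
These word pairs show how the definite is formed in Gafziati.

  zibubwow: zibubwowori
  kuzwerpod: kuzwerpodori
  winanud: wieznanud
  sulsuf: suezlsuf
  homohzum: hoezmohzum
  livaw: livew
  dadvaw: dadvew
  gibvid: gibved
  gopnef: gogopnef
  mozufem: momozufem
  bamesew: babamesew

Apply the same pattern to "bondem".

bobondem

kuzwerpod and winanud both end in -d yet inflect differently (kuzwerpodori, wieznanud), so the final letter is not what conditions the rule; the last vowel is.
"bondem" has last vowel 'e'. The stems whose last vowel is 'e' (gopnef → gogopnef, mozufem → momozufem, bamesew → babamesew) repeat the first consonant+vowel as a prefix.
The other patterns: stems whose last vowel is 'o' add -ori; stems whose last vowel is 'u' insert -ez- after the first vowel; stems whose last vowel is 'a' or 'i' change the last vowel to 'e'.
So bondem → bobondem.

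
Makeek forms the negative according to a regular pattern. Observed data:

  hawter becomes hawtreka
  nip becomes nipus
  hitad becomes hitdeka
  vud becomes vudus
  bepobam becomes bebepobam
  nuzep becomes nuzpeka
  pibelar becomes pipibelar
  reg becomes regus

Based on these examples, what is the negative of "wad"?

vud and hitad both end in -d yet inflect differently (vudus, hitdeka), so the final letter is not what conditions the rule; the number of vowels is.
"wad" has 1 vowel. The stems with 1 vowel (vud → vudus, reg → regus, nip → nipus) add -us.
So wad → wadus.

wadus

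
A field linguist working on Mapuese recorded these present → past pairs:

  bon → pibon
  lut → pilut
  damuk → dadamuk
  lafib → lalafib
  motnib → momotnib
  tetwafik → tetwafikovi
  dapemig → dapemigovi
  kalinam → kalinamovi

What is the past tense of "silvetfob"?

silvetfobovi

damuk and tetwafik both end in -k yet inflect differently (dadamuk, tetwafikovi), so the final letter is not what conditions the rule; the number of vowels is.
"silvetfob" has 3 vowels. The stems with 3 vowels (tetwafik → tetwafikovi, dapemig → dapemigovi, kalinam → kalinamovi) add -ovi.
So silvetfob → silvetfobovi.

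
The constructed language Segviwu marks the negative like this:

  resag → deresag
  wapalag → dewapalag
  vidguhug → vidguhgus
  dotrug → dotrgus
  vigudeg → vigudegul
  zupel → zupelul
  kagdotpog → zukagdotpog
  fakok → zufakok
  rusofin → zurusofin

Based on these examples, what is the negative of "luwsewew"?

luwsewewul

resag and vidguhug both end in -g yet inflect differently (deresag, vidguhgus), so the final letter is not what conditions the rule; the last vowel is.
"luwsewew" has last vowel 'e'. The stems whose last vowel is 'e' (vigudeg → vigudegul, zupel → zupelul) add -ul.
The other patterns: stems whose last vowel is 'a' add the prefix de-; stems whose last vowel is 'u' delete the last vowel and add -us; stems whose last vowel is 'i' or 'o' add the prefix zu-.
So luwsewew → luwsewewul.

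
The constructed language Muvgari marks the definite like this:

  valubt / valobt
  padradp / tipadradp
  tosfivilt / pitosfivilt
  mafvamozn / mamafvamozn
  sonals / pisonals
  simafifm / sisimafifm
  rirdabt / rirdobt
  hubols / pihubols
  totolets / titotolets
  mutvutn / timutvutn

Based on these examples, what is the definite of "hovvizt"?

totolets and hubols both end in -s yet inflect differently (titotolets, pihubols), so the final letter is not what conditions the rule; the second-to-last letter is.
"hovvizt" has second-to-last letter 'z'. The one such stem in the data (mafvamozn → mamafvamozn) repeats the first consonant+vowel as a prefix (as does simafifm), so the same rule applies.
The other patterns: stems whose second-to-last letter is 'd' or 't' add the prefix ti-; stems whose second-to-last letter is 'b' change the last vowel to 'o'; stems whose second-to-last letter is 'l' add the prefix pi-.
So hovvizt → hohovvizt.

hohovvizt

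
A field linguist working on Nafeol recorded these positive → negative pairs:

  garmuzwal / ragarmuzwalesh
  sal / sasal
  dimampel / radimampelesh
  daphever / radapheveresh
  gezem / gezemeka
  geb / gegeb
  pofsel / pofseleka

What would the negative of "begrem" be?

begremeka

sal and pofsel both end in -l yet inflect differently (sasal, pofseleka), so the final letter is not what conditions the rule; the number of vowels is.
"begrem" has 2 vowels. The stems with 2 vowels (gezem → gezemeka, pofsel → pofseleka) add -eka.
So begrem → begremeka.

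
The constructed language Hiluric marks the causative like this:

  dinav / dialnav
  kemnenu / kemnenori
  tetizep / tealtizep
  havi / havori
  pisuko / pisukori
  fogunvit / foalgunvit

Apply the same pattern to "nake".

"nake" ends in a vowel. The stems ending in a vowel (kemnenu → kemnenori, pisuko → pisukori, havi → havori) drop the final letter and add -ori.
So nake → nakori.

nakori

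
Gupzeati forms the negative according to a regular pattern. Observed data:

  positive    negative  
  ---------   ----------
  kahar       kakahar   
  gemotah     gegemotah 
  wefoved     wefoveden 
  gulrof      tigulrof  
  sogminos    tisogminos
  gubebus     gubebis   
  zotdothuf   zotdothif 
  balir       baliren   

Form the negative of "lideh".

lidehen

sogminos and gubebus both end in -s yet inflect differently (tisogminos, gubebis), so the final letter is not what conditions the rule; the last vowel is.
"lideh" has last vowel 'e'. The one such stem in the data (wefoved → wefoveden) adds -en, so the same rule applies.
So lideh → lidehen.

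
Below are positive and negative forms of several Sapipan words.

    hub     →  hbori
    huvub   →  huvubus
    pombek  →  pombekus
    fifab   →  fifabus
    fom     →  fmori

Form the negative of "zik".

"zik" has 1 vowel. The stems with 1 vowel (hub → hbori, fom → fmori) delete the last vowel and add -ori.
The other pattern: stems with 2 vowels add -us.
So zik → zkori.

zkori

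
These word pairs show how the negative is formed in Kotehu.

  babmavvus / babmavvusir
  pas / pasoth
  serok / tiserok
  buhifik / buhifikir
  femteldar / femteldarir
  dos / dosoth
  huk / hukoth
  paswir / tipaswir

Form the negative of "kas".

kasoth

huk and serok both end in -k yet inflect differently (hukoth, tiserok), so the final letter is not what conditions the rule; the number of vowels is.
"kas" has 1 vowel. The stems with 1 vowel (huk → hukoth, dos → dosoth, pas → pasoth) add -oth.
So kas → kasoth.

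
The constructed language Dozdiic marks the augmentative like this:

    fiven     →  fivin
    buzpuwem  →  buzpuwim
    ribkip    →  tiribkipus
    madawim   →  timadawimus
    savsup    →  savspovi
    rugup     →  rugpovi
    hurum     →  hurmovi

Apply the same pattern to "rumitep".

buzpuwem and madawim both end in -m yet inflect differently (buzpuwim, timadawimus), so the final letter is not what conditions the rule; the last vowel is.
"rumitep" has last vowel 'e'. The stems whose last vowel is 'e' (fiven → fivin, buzpuwem → buzpuwim) change the last vowel to 'i'.
The other patterns: stems whose last vowel is 'i' add ti- … -us around the stem; stems whose last vowel is 'u' delete the last vowel and add -ovi.
So rumitep → rumitip.

rumitip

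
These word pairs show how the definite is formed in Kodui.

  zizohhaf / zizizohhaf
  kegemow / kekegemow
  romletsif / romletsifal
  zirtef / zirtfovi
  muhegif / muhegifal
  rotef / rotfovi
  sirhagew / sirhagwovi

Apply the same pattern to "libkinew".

libkinwovi

muhegif and zirtef both end in -f yet inflect differently (muhegifal, zirtfovi), so the final letter is not what conditions the rule; the last vowel is.
"libkinew" has last vowel 'e'. The stems whose last vowel is 'e' (zirtef → zirtfovi, sirhagew → sirhagwovi, rotef → rotfovi) delete the last vowel and add -ovi.
The other patterns: stems whose last vowel is 'i' add -al; stems whose last vowel is 'a' or 'o' repeat the first consonant+vowel as a prefix.
So libkinew → libkinwovi.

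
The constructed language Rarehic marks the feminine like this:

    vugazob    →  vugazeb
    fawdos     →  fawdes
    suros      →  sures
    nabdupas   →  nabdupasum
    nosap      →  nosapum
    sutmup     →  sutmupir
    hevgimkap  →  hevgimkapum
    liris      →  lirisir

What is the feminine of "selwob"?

"selwob" has last vowel 'o'. The stems whose last vowel is 'o' (suros → sures, fawdos → fawdes, vugazob → vugazeb) change the last vowel to 'e'.
So selwob → selweb.

selweb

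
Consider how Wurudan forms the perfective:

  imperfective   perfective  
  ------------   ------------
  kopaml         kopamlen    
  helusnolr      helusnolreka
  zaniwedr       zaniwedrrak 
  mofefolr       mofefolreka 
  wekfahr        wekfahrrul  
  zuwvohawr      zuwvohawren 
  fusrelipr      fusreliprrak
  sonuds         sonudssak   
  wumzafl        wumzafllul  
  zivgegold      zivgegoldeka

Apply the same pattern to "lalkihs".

lalkihssul

zuwvohawr and wekfahr both end in -r yet inflect differently (zuwvohawren, wekfahrrul), so the final letter is not what conditions the rule; the second-to-last letter is.
"lalkihs" has second-to-last letter 'h'. The one such stem in the data (wekfahr → wekfahrrul) doubles the final consonant and adds -ul (as does wumzafl), so the same rule applies.
The other patterns: stems whose second-to-last letter is 'm' or 'w' add -en; stems whose second-to-last letter is 'l' add -eka; stems whose second-to-last letter is 'd' or 'p' double the final consonant and add -ak.
So lalkihs → lalkihssul.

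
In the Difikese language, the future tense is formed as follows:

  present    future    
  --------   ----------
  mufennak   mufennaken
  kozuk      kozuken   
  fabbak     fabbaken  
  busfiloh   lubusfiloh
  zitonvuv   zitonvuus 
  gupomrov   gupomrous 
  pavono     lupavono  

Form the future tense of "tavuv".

tavuus

zitonvuv and kozuk both have last vowel 'u' yet inflect differently (zitonvuus, kozuken), so the last vowel is not what conditions the rule; the final letter is.
"tavuv" ends in -v. The stems ending in -v (zitonvuv → zitonvuus, gupomrov → gupomrous) drop the final letter and add -us.
So tavuv → tavuus.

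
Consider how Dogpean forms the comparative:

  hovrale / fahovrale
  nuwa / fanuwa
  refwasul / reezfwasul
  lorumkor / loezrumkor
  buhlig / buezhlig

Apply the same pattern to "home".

"home" ends in a vowel. The stems ending in a vowel (hovrale → fahovrale, nuwa → fanuwa) add the prefix fa-.
The other pattern: stems ending in a consonant insert -ez- after the first vowel.
So home → fahome.

fahome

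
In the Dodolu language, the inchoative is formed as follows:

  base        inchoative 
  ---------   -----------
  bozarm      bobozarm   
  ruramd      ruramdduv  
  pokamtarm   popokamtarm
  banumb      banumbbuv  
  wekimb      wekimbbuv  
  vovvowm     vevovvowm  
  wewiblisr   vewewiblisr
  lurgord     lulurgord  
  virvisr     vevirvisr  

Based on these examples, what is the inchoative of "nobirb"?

ruramd and lurgord both end in -d yet inflect differently (ruramdduv, lulurgord), so the final letter is not what conditions the rule; the second-to-last letter is.
"nobirb" has second-to-last letter 'r'. The stems whose second-to-last letter is 'r' (lurgord → lulurgord, pokamtarm → popokamtarm, bozarm → bobozarm) repeat the first consonant+vowel as a prefix.
The other patterns: stems whose second-to-last letter is 'm' double the final consonant and add -uv; stems whose second-to-last letter is 's' or 'w' add the prefix ve-.
So nobirb → nonobirb.

nonobirb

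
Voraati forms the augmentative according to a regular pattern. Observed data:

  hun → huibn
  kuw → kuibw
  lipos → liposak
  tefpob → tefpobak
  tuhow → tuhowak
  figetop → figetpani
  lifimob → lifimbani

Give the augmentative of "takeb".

kuw and tuhow both end in -w yet inflect differently (kuibw, tuhowak), so the final letter is not what conditions the rule; the number of vowels is.
"takeb" has 2 vowels. The stems with 2 vowels (lipos → liposak, tefpob → tefpobak, tuhow → tuhowak) add -ak.
The other patterns: stems with 1 vowel insert -ib- after the first vowel; stems with 3 vowels delete the last vowel and add -ani.
So takeb → takebak.

takebak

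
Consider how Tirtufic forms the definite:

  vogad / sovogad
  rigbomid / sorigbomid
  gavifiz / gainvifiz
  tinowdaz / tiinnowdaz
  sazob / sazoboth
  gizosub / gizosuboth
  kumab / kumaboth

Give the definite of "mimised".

somimised

rigbomid and gavifiz both have last vowel 'i' yet inflect differently (sorigbomid, gainvifiz), so the last vowel is not what conditions the rule; the final letter is.
"mimised" ends in -d. The stems ending in -d (vogad → sovogad, rigbomid → sorigbomid) add the prefix so-.
So mimised → somimised.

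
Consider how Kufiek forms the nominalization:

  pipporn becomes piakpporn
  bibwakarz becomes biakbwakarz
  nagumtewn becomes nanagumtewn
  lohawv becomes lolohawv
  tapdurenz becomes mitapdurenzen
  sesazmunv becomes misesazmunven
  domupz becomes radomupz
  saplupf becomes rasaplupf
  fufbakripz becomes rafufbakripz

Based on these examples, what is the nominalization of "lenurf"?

pipporn and nagumtewn both end in -n yet inflect differently (piakpporn, nanagumtewn), so the final letter is not what conditions the rule; the second-to-last letter is.
"lenurf" has second-to-last letter 'r'. The stems whose second-to-last letter is 'r' (pipporn → piakpporn, bibwakarz → biakbwakarz) insert -ak- after the first vowel.
The other patterns: stems whose second-to-last letter is 'w' repeat the first consonant+vowel as a prefix; stems whose second-to-last letter is 'n' add mi- … -en around the stem; stems whose second-to-last letter is 'p' add the prefix ra-.
So lenurf → leaknurf.

leaknurf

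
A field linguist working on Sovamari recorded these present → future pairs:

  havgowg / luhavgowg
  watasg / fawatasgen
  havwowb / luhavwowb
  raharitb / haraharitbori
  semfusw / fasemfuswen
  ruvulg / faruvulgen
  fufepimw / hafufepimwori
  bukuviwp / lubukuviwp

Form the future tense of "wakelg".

fawakelgen

havgowg and watasg both end in -g yet inflect differently (luhavgowg, fawatasgen), so the final letter is not what conditions the rule; the second-to-last letter is.
"wakelg" has second-to-last letter 'l'. The one such stem in the data (ruvulg → faruvulgen) adds fa- … -en around the stem, so the same rule applies.
So wakelg → fawakelgen.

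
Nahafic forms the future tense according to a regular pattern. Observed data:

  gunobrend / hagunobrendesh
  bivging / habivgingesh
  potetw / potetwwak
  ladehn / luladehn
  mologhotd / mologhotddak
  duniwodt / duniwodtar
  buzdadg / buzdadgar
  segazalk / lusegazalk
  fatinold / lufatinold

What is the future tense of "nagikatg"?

nagikatggak

mologhotd and gunobrend both end in -d yet inflect differently (mologhotddak, hagunobrendesh), so the final letter is not what conditions the rule; the second-to-last letter is.
"nagikatg" has second-to-last letter 't'. The stems whose second-to-last letter is 't' (potetw → potetwwak, mologhotd → mologhotddak) double the final consonant and add -ak.
The other patterns: stems whose second-to-last letter is 'd' add -ar; stems whose second-to-last letter is 'n' add ha- … -esh around the stem; stems whose second-to-last letter is 'h' or 'l' add the prefix lu-.
So nagikatg → nagikatggak.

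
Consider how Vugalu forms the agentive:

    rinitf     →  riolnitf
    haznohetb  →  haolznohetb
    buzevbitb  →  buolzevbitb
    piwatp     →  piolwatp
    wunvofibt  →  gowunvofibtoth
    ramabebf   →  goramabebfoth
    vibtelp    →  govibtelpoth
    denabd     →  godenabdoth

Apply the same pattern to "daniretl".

rinitf and ramabebf both end in -f yet inflect differently (riolnitf, goramabebfoth), so the final letter is not what conditions the rule; the second-to-last letter is.
"daniretl" has second-to-last letter 't'. The stems whose second-to-last letter is 't' (rinitf → riolnitf, haznohetb → haolznohetb, buzevbitb → buolzevbitb) insert -ol- after the first vowel.
So daniretl → daolniretl.

daolniretl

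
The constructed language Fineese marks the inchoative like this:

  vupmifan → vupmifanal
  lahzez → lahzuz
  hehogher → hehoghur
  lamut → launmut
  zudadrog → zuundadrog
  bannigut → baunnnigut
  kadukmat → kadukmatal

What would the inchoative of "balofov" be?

kadukmat and bannigut both end in -t yet inflect differently (kadukmatal, baunnnigut), so the final letter is not what conditions the rule; the last vowel is.
"balofov" has last vowel 'o'. The one such stem in the data (zudadrog → zuundadrog) inserts -un- after the first vowel (as do bannigut, lamut), so the same rule applies.
The other patterns: stems whose last vowel is 'a' add -al; stems whose last vowel is 'e' change the last vowel to 'u'.
So balofov → baunlofov.

baunlofov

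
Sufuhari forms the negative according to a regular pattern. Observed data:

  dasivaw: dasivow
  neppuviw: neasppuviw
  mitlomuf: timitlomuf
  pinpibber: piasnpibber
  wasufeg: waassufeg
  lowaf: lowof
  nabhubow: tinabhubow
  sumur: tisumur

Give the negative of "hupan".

dasivaw and neppuviw both end in -w yet inflect differently (dasivow, neasppuviw), so the final letter is not what conditions the rule; the last vowel is.
"hupan" has last vowel 'a'. The stems whose last vowel is 'a' (dasivaw → dasivow, lowaf → lowof) change the last vowel to 'o'.
The other patterns: stems whose last vowel is 'e' or 'i' insert -as- after the first vowel; stems whose last vowel is 'o' or 'u' add the prefix ti-.
So hupan → hupon.

hupon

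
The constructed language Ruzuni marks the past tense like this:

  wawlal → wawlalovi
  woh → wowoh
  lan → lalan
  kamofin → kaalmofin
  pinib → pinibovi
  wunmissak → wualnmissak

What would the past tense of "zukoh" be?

lan and kamofin both end in -n yet inflect differently (lalan, kaalmofin), so the final letter is not what conditions the rule; the number of vowels is.
"zukoh" has 2 vowels. The stems with 2 vowels (pinib → pinibovi, wawlal → wawlalovi) add -ovi.
The other patterns: stems with 1 vowel repeat the first consonant+vowel as a prefix; stems with 3 vowels insert -al- after the first vowel.
So zukoh → zukohovi.

zukohovi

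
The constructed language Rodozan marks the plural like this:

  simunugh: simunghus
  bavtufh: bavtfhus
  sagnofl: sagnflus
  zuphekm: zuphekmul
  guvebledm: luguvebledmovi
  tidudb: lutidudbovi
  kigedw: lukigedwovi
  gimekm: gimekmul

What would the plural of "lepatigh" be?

lepatghus

"lepatigh" has second-to-last letter 'g'. The one such stem in the data (simunugh → simunghus) deletes the last vowel and adds -us (as do sagnofl, bavtufh), so the same rule applies.
So lepatigh → lepatghus.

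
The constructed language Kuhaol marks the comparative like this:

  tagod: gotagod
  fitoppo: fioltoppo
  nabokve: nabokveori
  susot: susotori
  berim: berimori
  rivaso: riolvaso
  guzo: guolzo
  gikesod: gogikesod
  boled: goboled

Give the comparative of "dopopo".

"dopopo" ends in -o. The stems ending in -o (rivaso → riolvaso, fitoppo → fioltoppo, guzo → guolzo) insert -ol- after the first vowel.
The other patterns: stems ending in -d add the prefix go-; stems ending in -e, -m or -t add -ori.
So dopopo → doolpopo.

doolpopo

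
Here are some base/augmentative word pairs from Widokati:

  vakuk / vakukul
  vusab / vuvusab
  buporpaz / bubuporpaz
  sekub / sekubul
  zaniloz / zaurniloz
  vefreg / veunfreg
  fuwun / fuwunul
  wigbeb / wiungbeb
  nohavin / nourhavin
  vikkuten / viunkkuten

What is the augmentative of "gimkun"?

"gimkun" has last vowel 'u'. The stems whose last vowel is 'u' (sekub → sekubul, fuwun → fuwunul, vakuk → vakukul) add -ul.
The other patterns: stems whose last vowel is 'a' repeat the first consonant+vowel as a prefix; stems whose last vowel is 'i' or 'o' insert -ur- after the first vowel; stems whose last vowel is 'e' insert -un- after the first vowel.
So gimkun → gimkunul.

gimkunul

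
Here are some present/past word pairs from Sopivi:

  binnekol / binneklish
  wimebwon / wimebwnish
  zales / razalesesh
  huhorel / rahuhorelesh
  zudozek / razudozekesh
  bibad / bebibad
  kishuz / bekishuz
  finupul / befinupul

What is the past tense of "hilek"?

rahilekesh

binnekol and huhorel both end in -l yet inflect differently (binneklish, rahuhorelesh), so the final letter is not what conditions the rule; the last vowel is.
"hilek" has last vowel 'e'. The stems whose last vowel is 'e' (zales → razalesesh, huhorel → rahuhorelesh, zudozek → razudozekesh) add ra- … -esh around the stem.
The other patterns: stems whose last vowel is 'o' delete the last vowel and add -ish; stems whose last vowel is 'a' or 'u' add the prefix be-.
So hilek → rahilekesh.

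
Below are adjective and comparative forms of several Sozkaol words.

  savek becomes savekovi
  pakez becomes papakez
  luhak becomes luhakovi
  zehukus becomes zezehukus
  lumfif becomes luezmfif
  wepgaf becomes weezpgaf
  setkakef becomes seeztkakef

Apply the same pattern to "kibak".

kibakovi

savek and setkakef both have last vowel 'e' yet inflect differently (savekovi, seeztkakef), so the last vowel is not what conditions the rule; the final letter is.
"kibak" ends in -k. The stems ending in -k (savek → savekovi, luhak → luhakovi) add -ovi.
So kibak → kibakovi.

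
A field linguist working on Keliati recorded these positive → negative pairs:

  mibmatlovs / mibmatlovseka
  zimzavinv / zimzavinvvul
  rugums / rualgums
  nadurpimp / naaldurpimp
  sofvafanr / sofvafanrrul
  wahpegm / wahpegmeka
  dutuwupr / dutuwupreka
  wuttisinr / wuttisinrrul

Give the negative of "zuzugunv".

"zuzugunv" has second-to-last letter 'n'. The stems whose second-to-last letter is 'n' (zimzavinv → zimzavinvvul, sofvafanr → sofvafanrrul, wuttisinr → wuttisinrrul) double the final consonant and add -ul.
So zuzugunv → zuzugunvvul.

zuzugunvvul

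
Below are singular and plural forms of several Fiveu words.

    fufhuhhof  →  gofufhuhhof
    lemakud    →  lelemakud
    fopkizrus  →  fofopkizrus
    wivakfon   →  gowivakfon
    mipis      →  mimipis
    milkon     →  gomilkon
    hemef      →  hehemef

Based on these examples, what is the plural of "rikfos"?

gorikfos

fufhuhhof and hemef both end in -f yet inflect differently (gofufhuhhof, hehemef), so the final letter is not what conditions the rule; the last vowel is.
"rikfos" has last vowel 'o'. The stems whose last vowel is 'o' (fufhuhhof → gofufhuhhof, wivakfon → gowivakfon, milkon → gomilkon) add the prefix go-.
The other pattern: stems whose last vowel is 'e', 'i' or 'u' repeat the first consonant+vowel as a prefix.
So rikfos → gorikfos.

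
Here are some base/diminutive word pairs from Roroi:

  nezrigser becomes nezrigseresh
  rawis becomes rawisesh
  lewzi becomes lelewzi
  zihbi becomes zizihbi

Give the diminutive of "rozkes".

"rozkes" ends in a consonant. The stems ending in a consonant (rawis → rawisesh, nezrigser → nezrigseresh) add -esh.
The other pattern: stems ending in a vowel repeat the first consonant+vowel as a prefix.
So rozkes → rozkesesh.

rozkesesh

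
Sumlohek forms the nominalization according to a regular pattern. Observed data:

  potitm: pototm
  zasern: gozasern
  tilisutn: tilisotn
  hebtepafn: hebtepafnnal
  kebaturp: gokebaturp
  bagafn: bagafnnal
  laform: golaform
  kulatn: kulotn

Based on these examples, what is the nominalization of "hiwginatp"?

zasern and kulatn both end in -n yet inflect differently (gozasern, kulotn), so the final letter is not what conditions the rule; the second-to-last letter is.
"hiwginatp" has second-to-last letter 't'. The stems whose second-to-last letter is 't' (kulatn → kulotn, potitm → pototm, tilisutn → tilisotn) change the last vowel to 'o'.
The other patterns: stems whose second-to-last letter is 'r' add the prefix go-; stems whose second-to-last letter is 'f' double the final consonant and add -al.
So hiwginatp → hiwginotp.

hiwginotp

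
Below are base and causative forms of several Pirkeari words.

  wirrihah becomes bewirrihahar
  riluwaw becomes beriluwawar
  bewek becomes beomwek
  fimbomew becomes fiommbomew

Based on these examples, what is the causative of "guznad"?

riluwaw and fimbomew both end in -w yet inflect differently (beriluwawar, fiommbomew), so the final letter is not what conditions the rule; the last vowel is.
"guznad" has last vowel 'a'. The stems whose last vowel is 'a' (wirrihah → bewirrihahar, riluwaw → beriluwawar) add be- … -ar around the stem.
So guznad → beguznadar.

beguznadar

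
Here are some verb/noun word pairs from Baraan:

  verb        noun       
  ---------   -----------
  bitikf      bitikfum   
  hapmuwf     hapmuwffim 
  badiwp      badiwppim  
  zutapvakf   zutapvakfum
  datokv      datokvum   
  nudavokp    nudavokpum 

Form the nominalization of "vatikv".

vatikvum

"vatikv" has second-to-last letter 'k'. The stems whose second-to-last letter is 'k' (nudavokp → nudavokpum, zutapvakf → zutapvakfum, bitikf → bitikfum) add -um.
So vatikv → vatikvum.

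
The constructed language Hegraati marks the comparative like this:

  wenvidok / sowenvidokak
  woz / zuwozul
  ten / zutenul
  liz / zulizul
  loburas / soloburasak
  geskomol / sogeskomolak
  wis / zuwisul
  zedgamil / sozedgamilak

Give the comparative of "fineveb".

sofinevebak

loburas and wis both end in -s yet inflect differently (soloburasak, zuwisul), so the final letter is not what conditions the rule; the number of vowels is.
"fineveb" has 3 vowels. The stems with 3 vowels (wenvidok → sowenvidokak, geskomol → sogeskomolak, loburas → soloburasak) add so- … -ak around the stem.
The other pattern: stems with 1 vowel add zu- … -ul around the stem.
So fineveb → sofinevebak.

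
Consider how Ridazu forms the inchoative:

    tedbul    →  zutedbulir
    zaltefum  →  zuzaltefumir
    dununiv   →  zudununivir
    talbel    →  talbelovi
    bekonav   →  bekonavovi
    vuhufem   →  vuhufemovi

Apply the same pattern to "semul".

"semul" has last vowel 'u'. The stems whose last vowel is 'u' (tedbul → zutedbulir, zaltefum → zuzaltefumir) add zu- … -ir around the stem.
The other pattern: stems whose last vowel is 'a' or 'e' add -ovi.
So semul → zusemulir.

zusemulir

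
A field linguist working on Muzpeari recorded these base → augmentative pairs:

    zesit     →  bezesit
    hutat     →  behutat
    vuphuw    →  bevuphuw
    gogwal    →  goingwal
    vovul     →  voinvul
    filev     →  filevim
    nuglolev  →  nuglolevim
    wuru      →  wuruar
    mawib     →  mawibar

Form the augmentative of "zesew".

bezesew

hutat and gogwal both have last vowel 'a' yet inflect differently (behutat, goingwal), so the last vowel is not what conditions the rule; the final letter is.
"zesew" ends in -w. The one such stem in the data (vuphuw → bevuphuw) adds the prefix be-, so the same rule applies.
So zesew → bezesew.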